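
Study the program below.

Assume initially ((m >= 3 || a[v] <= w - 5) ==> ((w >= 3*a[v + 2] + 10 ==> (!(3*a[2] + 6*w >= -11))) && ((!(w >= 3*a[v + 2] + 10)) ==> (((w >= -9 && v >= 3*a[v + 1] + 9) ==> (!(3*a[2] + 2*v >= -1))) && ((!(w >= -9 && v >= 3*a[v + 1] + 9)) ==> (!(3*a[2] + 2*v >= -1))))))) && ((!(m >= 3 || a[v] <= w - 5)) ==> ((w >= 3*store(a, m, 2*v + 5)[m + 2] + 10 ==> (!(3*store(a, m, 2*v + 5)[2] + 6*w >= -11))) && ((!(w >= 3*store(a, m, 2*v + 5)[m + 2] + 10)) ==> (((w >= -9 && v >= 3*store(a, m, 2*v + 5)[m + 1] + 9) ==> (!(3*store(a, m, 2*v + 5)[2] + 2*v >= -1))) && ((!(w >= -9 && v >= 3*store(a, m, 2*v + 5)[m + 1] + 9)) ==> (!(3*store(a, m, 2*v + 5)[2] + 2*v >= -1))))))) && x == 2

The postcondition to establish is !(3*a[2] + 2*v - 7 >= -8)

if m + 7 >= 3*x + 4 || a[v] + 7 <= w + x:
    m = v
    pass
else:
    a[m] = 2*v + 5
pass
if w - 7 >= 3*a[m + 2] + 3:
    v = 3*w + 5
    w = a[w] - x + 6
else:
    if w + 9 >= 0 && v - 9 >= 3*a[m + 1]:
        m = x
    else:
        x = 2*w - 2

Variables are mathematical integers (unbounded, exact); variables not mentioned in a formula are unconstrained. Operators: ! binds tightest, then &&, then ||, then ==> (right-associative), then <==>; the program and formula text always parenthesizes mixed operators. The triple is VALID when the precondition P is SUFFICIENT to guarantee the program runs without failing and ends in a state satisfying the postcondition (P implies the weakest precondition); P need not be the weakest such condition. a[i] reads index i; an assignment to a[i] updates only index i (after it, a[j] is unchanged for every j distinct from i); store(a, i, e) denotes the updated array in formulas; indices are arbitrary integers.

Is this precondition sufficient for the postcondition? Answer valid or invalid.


Working backward. After the program, the postcondition !(3*a[2] + 2*v - 7 >= -8) must hold; in canonical form it is !(3*a[2] + 2*v >= -1).
Then branch requires !(3*a[2] + 6*w >= -11); else branch requires ((w >= -9 && v >= 3*a[m + 1] + 9) ==> (!(3*a[2] + 2*v >= -1))) && ((!(w >= -9 && v >= 3*a[m + 1] + 9)) ==> (!(3*a[2] + 2*v >= -1))).
Before the if: (w >= 3*a[m + 2] + 10 ==> (!(3*a[2] + 6*w >= -11))) && ((!(w >= 3*a[m + 2] + 10)) ==> (((w >= -9 && v >= 3*a[m + 1] + 9) ==> (!(3*a[2] + 2*v >= -1))) && ((!(w >= -9 && v >= 3*a[m + 1] + 9)) ==> (!(3*a[2] + 2*v >= -1)))))
Before skip: (w >= 3*a[m + 2] + 10 ==> (!(3*a[2] + 6*w >= -11))) && ((!(w >= 3*a[m + 2] + 10)) ==> (((w >= -9 && v >= 3*a[m + 1] + 9) ==> (!(3*a[2] + 2*v >= -1))) && ((!(w >= -9 && v >= 3*a[m + 1] + 9)) ==> (!(3*a[2] + 2*v >= -1)))))
Then branch requires (w >= 3*a[v + 2] + 10 ==> (!(3*a[2] + 6*w >= -11))) && ((!(w >= 3*a[v + 2] + 10)) ==> (((w >= -9 && v >= 3*a[v + 1] + 9) ==> (!(3*a[2] + 2*v >= -1))) && ((!(w >= -9 && v >= 3*a[v + 1] + 9)) ==> (!(3*a[2] + 2*v >= -1))))); else branch requires (w >= 3*store(a, m, 2*v + 5)[m + 2] + 10 ==> (!(3*store(a, m, 2*v + 5)[2] + 6*w >= -11))) && ((!(w >= 3*store(a, m, 2*v + 5)[m + 2] + 10)) ==> (((w >= -9 && v >= 3*store(a, m, 2*v + 5)[m + 1] + 9) ==> (!(3*store(a, m, 2*v + 5)[2] + 2*v >= -1))) && ((!(w >= -9 && v >= 3*store(a, m, 2*v + 5)[m + 1] + 9)) ==> (!(3*store(a, m, 2*v + 5)[2] + 2*v >= -1))))).
Before the if: ((m >= 3*x - 3 || a[v] <= w + x - 7) ==> ((w >= 3*a[v + 2] + 10 ==> (!(3*a[2] + 6*w >= -11))) && ((!(w >= 3*a[v + 2] + 10)) ==> (((w >= -9 && v >= 3*a[v + 1] + 9) ==> (!(3*a[2] + 2*v >= -1))) && ((!(w >= -9 && v >= 3*a[v + 1] + 9)) ==> (!(3*a[2] + 2*v >= -1))))))) && ((!(m >= 3*x - 3 || a[v] <= w + x - 7)) ==> ((w >= 3*store(a, m, 2*v + 5)[m + 2] + 10 ==> (!(3*store(a, m, 2*v + 5)[2] + 6*w >= -11))) && ((!(w >= 3*store(a, m, 2*v + 5)[m + 2] + 10)) ==> (((w >= -9 && v >= 3*store(a, m, 2*v + 5)[m + 1] + 9) ==> (!(3*store(a, m, 2*v + 5)[2] + 2*v >= -1))) && ((!(w >= -9 && v >= 3*store(a, m, 2*v + 5)[m + 1] + 9)) ==> (!(3*store(a, m, 2*v + 5)[2] + 2*v >= -1)))))))
The weakest precondition is ((m >= 3*x - 3 || a[v] <= w + x - 7) ==> ((w >= 3*a[v + 2] + 10 ==> (!(3*a[2] + 6*w >= -11))) && ((!(w >= 3*a[v + 2] + 10)) ==> (((w >= -9 && v >= 3*a[v + 1] + 9) ==> (!(3*a[2] + 2*v >= -1))) && ((!(w >= -9 && v >= 3*a[v + 1] + 9)) ==> (!(3*a[2] + 2*v >= -1))))))) && ((!(m >= 3*x - 3 || a[v] <= w + x - 7)) ==> ((w >= 3*store(a, m, 2*v + 5)[m + 2] + 10 ==> (!(3*store(a, m, 2*v + 5)[2] + 6*w >= -11))) && ((!(w >= 3*store(a, m, 2*v + 5)[m + 2] + 10)) ==> (((w >= -9 && v >= 3*store(a, m, 2*v + 5)[m + 1] + 9) ==> (!(3*store(a, m, 2*v + 5)[2] + 2*v >= -1))) && ((!(w >= -9 && v >= 3*store(a, m, 2*v + 5)[m + 1] + 9)) ==> (!(3*store(a, m, 2*v + 5)[2] + 2*v >= -1))))))).
Check whether ((m >= 3 || a[v] <= w - 5) ==> ((w >= 3*a[v + 2] + 10 ==> (!(3*a[2] + 6*w >= -11))) && ((!(w >= 3*a[v + 2] + 10)) ==> (((w >= -9 && v >= 3*a[v + 1] + 9) ==> (!(3*a[2] + 2*v >= -1))) && ((!(w >= -9 && v >= 3*a[v + 1] + 9)) ==> (!(3*a[2] + 2*v >= -1))))))) && ((!(m >= 3 || a[v] <= w - 5)) ==> ((w >= 3*store(a, m, 2*v + 5)[m + 2] + 10 ==> (!(3*store(a, m, 2*v + 5)[2] + 6*w >= -11))) && ((!(w >= 3*store(a, m, 2*v + 5)[m + 2] + 10)) ==> (((w >= -9 && v >= 3*store(a, m, 2*v + 5)[m + 1] + 9) ==> (!(3*store(a, m, 2*v + 5)[2] + 2*v >= -1))) && ((!(w >= -9 && v >= 3*store(a, m, 2*v + 5)[m + 1] + 9)) ==> (!(3*store(a, m, 2*v + 5)[2] + 2*v >= -1))))))) && x == 2 implies it.
Every state satisfying the precondition satisfies the weakest precondition: the implication holds.
Answer: valid


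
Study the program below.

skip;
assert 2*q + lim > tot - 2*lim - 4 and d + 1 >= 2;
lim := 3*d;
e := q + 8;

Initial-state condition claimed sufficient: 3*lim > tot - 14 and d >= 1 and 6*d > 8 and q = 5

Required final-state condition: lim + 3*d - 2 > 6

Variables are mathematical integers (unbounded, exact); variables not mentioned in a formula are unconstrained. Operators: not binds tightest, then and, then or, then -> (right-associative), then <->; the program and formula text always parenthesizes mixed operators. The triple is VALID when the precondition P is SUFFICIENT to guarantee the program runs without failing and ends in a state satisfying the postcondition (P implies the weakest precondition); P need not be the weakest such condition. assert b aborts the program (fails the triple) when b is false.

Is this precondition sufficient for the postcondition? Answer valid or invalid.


Working backward. After the program, the postcondition lim + 3*d - 2 > 6 must hold; in canonical form it is 3*d + lim > 8.
Before e := q + 8: 3*d + lim > 8
Before lim := 3*d: 6*d > 8
Before assert 2*q + lim > tot - 2*lim - 4 and d + 1 >= 2: 3*lim + 2*q > tot - 4 and d >= 1 and 6*d > 8
Before skip: 3*lim + 2*q > tot - 4 and d >= 1 and 6*d > 8
The weakest precondition is 3*lim + 2*q > tot - 4 and d >= 1 and 6*d > 8.
Check whether 3*lim > tot - 14 and d >= 1 and 6*d > 8 and q = 5 implies it.
Every state satisfying the precondition satisfies the weakest precondition: the implication holds.
Answer: valid


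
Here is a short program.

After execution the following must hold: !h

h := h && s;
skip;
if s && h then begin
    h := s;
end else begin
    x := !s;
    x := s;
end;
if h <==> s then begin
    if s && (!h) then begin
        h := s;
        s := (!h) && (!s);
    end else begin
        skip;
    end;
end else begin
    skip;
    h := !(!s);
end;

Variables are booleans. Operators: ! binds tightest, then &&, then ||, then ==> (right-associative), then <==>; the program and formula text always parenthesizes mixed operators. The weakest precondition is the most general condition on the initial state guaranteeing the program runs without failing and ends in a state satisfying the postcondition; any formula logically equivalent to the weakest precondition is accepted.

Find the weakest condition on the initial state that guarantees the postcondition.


Working backward. After the program, !h must hold.
Then branch requires ((s && (!h)) ==> (!s)) && ((!(s && (!h))) ==> (!h)); else branch requires !s.
Before the if: ((h <==> s) ==> (((s && (!h)) ==> (!s)) && ((!(s && (!h))) ==> (!h)))) && ((!(h <==> s)) ==> (!s))
Then branch requires !s; else branch requires ((h <==> s) ==> (((s && (!h)) ==> (!s)) && ((!(s && (!h))) ==> (!h)))) && ((!(h <==> s)) ==> (!s)).
Before the if: ((s && h) ==> (!s)) && ((!(s && h)) ==> (((h <==> s) ==> (((s && (!h)) ==> (!s)) && ((!(s && (!h))) ==> (!h)))) && ((!(h <==> s)) ==> (!s))))
Before skip: ((s && h) ==> (!s)) && ((!(s && h)) ==> (((h <==> s) ==> (((s && (!h)) ==> (!s)) && ((!(s && (!h))) ==> (!h)))) && ((!(h <==> s)) ==> (!s))))
Before h := h && s: ((s && h) ==> (!s)) && ((!(s && h)) ==> ((((h && s) <==> s) ==> (((s && (!(h && s))) ==> (!s)) && ((!(s && (!(h && s)))) ==> (!(h && s))))) && ((!((h && s) <==> s)) ==> (!s))))
Answer: WP = ((s && h) ==> (!s)) && ((!(s && h)) ==> ((((h && s) <==> s) ==> (((s && (!(h && s))) ==> (!s)) && ((!(s && (!(h && s)))) ==> (!(h && s))))) && ((!((h && s) <==> s)) ==> (!s))))


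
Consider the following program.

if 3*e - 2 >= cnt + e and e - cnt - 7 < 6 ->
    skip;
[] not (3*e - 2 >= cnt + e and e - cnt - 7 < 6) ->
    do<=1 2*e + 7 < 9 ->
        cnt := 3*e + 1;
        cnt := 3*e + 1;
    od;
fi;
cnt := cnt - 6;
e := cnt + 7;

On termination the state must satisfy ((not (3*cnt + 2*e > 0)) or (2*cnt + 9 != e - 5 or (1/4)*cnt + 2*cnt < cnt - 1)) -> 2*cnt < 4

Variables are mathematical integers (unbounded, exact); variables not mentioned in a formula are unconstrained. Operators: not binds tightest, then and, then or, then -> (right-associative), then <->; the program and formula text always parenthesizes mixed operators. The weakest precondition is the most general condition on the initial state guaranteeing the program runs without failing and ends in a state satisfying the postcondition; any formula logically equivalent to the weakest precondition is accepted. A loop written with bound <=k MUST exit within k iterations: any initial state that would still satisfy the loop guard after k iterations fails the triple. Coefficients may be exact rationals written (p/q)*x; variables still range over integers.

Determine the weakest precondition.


Working backward. After the program, the postcondition ((not (3*cnt + 2*e > 0)) or (2*cnt + 9 != e - 5 or (1/4)*cnt + 2*cnt < cnt - 1)) -> 2*cnt < 4 must hold; in canonical form it is ((not (3*cnt + 2*e > 0)) or 2*cnt != e - 14 or (5/4)*cnt < -1) -> 2*cnt < 4.
Before e := cnt + 7: ((not (5*cnt > -14)) or cnt != -7 or (5/4)*cnt < -1) -> 2*cnt < 4
Before cnt := cnt - 6: ((not (5*cnt > 16)) or cnt != -1 or (5/4)*cnt < 13/2) -> 2*cnt < 16
Then branch requires ((not (5*cnt > 16)) or cnt != -1 or (5/4)*cnt < 13/2) -> 2*cnt < 16; else branch requires (2*e < 2 -> ((not (2*e < 2)) and (((not (15*e > 11)) or 3*e != -2 or (15/4)*e < 21/4) -> 6*e < 14))) and ((not (2*e < 2)) -> (((not (5*cnt > 16)) or cnt != -1 or (5/4)*cnt < 13/2) -> 2*cnt < 16)).
Before the if: ((2*e >= cnt + 2 and e < cnt + 13) -> (((not (5*cnt > 16)) or cnt != -1 or (5/4)*cnt < 13/2) -> 2*cnt < 16)) and ((not (2*e >= cnt + 2 and e < cnt + 13)) -> ((2*e < 2 -> ((not (2*e < 2)) and (((not (15*e > 11)) or 3*e != -2 or (15/4)*e < 21/4) -> 6*e < 14))) and ((not (2*e < 2)) -> (((not (5*cnt > 16)) or cnt != -1 or (5/4)*cnt < 13/2) -> 2*cnt < 16))))
Answer: WP = ((2*e >= cnt + 2 and e < cnt + 13) -> (((not (5*cnt > 16)) or cnt != -1 or (5/4)*cnt < 13/2) -> 2*cnt < 16)) and ((not (2*e >= cnt + 2 and e < cnt + 13)) -> ((2*e < 2 -> ((not (2*e < 2)) and (((not (15*e > 11)) or 3*e != -2 or (15/4)*e < 21/4) -> 6*e < 14))) and ((not (2*e < 2)) -> (((not (5*cnt > 16)) or cnt != -1 or (5/4)*cnt < 13/2) -> 2*cnt < 16))))


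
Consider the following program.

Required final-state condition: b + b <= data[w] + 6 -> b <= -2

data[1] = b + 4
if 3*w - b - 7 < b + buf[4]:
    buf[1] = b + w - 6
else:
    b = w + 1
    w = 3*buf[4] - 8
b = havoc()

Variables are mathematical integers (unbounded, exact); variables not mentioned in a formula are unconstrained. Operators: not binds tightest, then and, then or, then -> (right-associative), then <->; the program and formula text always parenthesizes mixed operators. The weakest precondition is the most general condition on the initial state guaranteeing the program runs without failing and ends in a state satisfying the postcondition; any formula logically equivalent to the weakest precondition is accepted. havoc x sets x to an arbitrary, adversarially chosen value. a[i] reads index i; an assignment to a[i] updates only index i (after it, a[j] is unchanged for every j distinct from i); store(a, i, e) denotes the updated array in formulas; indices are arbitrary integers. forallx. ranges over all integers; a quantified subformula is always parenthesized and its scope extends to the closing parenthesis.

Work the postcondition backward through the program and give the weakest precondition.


Working backward. After the program, the postcondition b + b <= data[w] + 6 -> b <= -2 must hold; in canonical form it is 2*b <= data[w] + 6 -> b <= -2.
Before havoc b: forall b_1. (2*b_1 <= data[w] + 6 -> b_1 <= -2)
Then branch requires forall b_1. (2*b_1 <= data[w] + 6 -> b_1 <= -2); else branch requires forall b_1. (2*b_1 <= data[3*buf[4] - 8] + 6 -> b_1 <= -2).
Before the if: (3*w < buf[4] + 2*b + 7 -> (forall b_1. (2*b_1 <= data[w] + 6 -> b_1 <= -2))) and ((not (3*w < buf[4] + 2*b + 7)) -> (forall b_1. (2*b_1 <= data[3*buf[4] - 8] + 6 -> b_1 <= -2)))
Before data[1] := b + 4: (3*w < buf[4] + 2*b + 7 -> (forall b_1. (2*b_1 <= store(data, 1, b + 4)[w] + 6 -> b_1 <= -2))) and ((not (3*w < buf[4] + 2*b + 7)) -> (forall b_1. (2*b_1 <= store(data, 1, b + 4)[3*buf[4] - 8] + 6 -> b_1 <= -2)))
Answer: WP = (3*w < buf[4] + 2*b + 7 -> (forall b_1. (2*b_1 <= store(data, 1, b + 4)[w] + 6 -> b_1 <= -2))) and ((not (3*w < buf[4] + 2*b + 7)) -> (forall b_1. (2*b_1 <= store(data, 1, b + 4)[3*buf[4] - 8] + 6 -> b_1 <= -2)))


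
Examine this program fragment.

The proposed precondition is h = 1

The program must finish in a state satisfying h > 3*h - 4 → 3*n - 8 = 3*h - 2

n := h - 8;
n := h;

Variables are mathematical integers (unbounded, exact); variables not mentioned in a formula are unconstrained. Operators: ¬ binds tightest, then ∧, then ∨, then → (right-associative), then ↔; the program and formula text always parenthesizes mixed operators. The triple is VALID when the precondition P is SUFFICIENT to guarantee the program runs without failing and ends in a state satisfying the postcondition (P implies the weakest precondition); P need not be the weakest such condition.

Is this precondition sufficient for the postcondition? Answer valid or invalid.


Working backward. After the program, the postcondition h > 3*h - 4 → 3*n - 8 = 3*h - 2 must hold; in canonical form it is 2*h < 4 → 3*n = 3*h + 6.
Before n := h: ¬(2*h < 4)
Before n := h - 8: ¬(2*h < 4)
The weakest precondition is ¬(2*h < 4).
Check whether h = 1 implies it.
Countermodel: at the initial state h = 1, the precondition holds but the weakest precondition fails.
Answer: invalid


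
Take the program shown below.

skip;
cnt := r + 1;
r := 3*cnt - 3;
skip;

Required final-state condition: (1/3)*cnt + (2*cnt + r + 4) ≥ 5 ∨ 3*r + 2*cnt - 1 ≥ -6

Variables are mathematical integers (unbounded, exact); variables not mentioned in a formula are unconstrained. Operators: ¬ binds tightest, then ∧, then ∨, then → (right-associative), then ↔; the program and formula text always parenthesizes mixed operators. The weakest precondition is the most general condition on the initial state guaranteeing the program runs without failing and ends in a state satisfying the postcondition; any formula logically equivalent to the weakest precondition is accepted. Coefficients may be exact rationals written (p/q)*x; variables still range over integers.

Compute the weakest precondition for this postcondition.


Working backward. After the program, the postcondition (1/3)*cnt + (2*cnt + r + 4) ≥ 5 ∨ 3*r + 2*cnt - 1 ≥ -6 must hold; in canonical form it is (7/3)*cnt + r ≥ 1 ∨ 2*cnt + 3*r ≥ -5.
Before skip: (7/3)*cnt + r ≥ 1 ∨ 2*cnt + 3*r ≥ -5
Before r := 3*cnt - 3: (16/3)*cnt ≥ 4 ∨ 11*cnt ≥ 4
Before cnt := r + 1: (16/3)*r ≥ -4/3 ∨ 11*r ≥ -7
Before skip: (16/3)*r ≥ -4/3 ∨ 11*r ≥ -7
Answer: WP = (16/3)*r ≥ -4/3 ∨ 11*r ≥ -7


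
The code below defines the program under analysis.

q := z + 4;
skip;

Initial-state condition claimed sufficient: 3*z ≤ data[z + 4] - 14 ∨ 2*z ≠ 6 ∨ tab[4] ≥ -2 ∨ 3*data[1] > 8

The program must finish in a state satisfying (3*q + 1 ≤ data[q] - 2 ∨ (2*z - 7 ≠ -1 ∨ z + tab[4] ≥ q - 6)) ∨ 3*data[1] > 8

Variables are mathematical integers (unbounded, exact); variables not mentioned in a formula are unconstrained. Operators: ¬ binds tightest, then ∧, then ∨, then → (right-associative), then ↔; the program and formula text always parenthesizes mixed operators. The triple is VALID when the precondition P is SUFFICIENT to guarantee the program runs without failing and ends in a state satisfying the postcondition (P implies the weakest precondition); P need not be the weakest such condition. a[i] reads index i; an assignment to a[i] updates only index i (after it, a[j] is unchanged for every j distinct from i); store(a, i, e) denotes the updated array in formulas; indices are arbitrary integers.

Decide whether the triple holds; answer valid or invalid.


Working backward. After the program, the postcondition (3*q + 1 ≤ data[q] - 2 ∨ (2*z - 7 ≠ -1 ∨ z + tab[4] ≥ q - 6)) ∨ 3*data[1] > 8 must hold; in canonical form it is 3*q ≤ data[q] - 3 ∨ 2*z ≠ 6 ∨ tab[4] + z ≥ q - 6 ∨ 3*data[1] > 8.
Before skip: 3*q ≤ data[q] - 3 ∨ 2*z ≠ 6 ∨ tab[4] + z ≥ q - 6 ∨ 3*data[1] > 8
Before q := z + 4: 3*z ≤ data[z + 4] - 15 ∨ 2*z ≠ 6 ∨ tab[4] ≥ -2 ∨ 3*data[1] > 8
The weakest precondition is 3*z ≤ data[z + 4] - 15 ∨ 2*z ≠ 6 ∨ tab[4] ≥ -2 ∨ 3*data[1] > 8.
Check whether 3*z ≤ data[z + 4] - 14 ∨ 2*z ≠ 6 ∨ tab[4] ≥ -2 ∨ 3*data[1] > 8 implies it.
Countermodel: at the initial state data = {[1] = 0, [4] = 23, [7] = 23, elsewhere 23}, tab = {[1] = -3, [4] = -3, [7] = -3, elsewhere -3}, z = 3, the precondition holds but the weakest precondition fails.
Answer: invalid


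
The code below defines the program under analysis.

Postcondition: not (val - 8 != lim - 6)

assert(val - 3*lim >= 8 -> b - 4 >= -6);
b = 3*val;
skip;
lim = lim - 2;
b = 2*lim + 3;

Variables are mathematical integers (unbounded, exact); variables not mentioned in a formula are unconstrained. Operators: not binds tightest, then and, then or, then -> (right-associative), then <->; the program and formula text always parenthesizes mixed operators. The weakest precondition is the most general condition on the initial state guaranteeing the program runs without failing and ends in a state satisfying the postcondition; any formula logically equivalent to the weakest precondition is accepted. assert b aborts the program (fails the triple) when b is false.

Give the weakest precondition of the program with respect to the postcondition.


Working backward. After the program, the postcondition not (val - 8 != lim - 6) must hold; in canonical form it is not (val != lim + 2).
Before b := 2*lim + 3: not (val != lim + 2)
Before lim := lim - 2: not (val != lim)
Before skip: not (val != lim)
Before b := 3*val: not (val != lim)
Before assert val - 3*lim >= 8 -> b - 4 >= -6: (val >= 3*lim + 8 -> b >= -2) and (not (val != lim))
Answer: WP = (val >= 3*lim + 8 -> b >= -2) and (not (val != lim))


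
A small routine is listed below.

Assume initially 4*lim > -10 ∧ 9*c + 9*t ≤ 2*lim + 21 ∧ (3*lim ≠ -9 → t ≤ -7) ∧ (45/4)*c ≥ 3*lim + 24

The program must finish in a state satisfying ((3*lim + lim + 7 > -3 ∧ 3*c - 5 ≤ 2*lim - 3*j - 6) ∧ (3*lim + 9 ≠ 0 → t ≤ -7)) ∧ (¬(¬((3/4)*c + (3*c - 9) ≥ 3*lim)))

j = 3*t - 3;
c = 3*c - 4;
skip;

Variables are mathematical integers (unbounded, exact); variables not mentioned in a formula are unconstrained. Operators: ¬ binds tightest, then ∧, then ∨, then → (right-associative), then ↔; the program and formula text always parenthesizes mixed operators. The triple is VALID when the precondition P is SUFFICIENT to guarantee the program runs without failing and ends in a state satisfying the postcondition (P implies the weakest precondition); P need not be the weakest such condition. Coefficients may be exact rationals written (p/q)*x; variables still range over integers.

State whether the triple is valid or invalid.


Working backward. After the program, the postcondition ((3*lim + lim + 7 > -3 ∧ 3*c - 5 ≤ 2*lim - 3*j - 6) ∧ (3*lim + 9 ≠ 0 → t ≤ -7)) ∧ (¬(¬((3/4)*c + (3*c - 9) ≥ 3*lim))) must hold; in canonical form it is 4*lim > -10 ∧ 3*c + 3*j ≤ 2*lim - 1 ∧ (3*lim ≠ -9 → t ≤ -7) ∧ (15/4)*c ≥ 3*lim + 9.
Before skip: 4*lim > -10 ∧ 3*c + 3*j ≤ 2*lim - 1 ∧ (3*lim ≠ -9 → t ≤ -7) ∧ (15/4)*c ≥ 3*lim + 9
Before c := 3*c - 4: 4*lim > -10 ∧ 9*c + 3*j ≤ 2*lim + 11 ∧ (3*lim ≠ -9 → t ≤ -7) ∧ (45/4)*c ≥ 3*lim + 24
Before j := 3*t - 3: 4*lim > -10 ∧ 9*c + 9*t ≤ 2*lim + 20 ∧ (3*lim ≠ -9 → t ≤ -7) ∧ (45/4)*c ≥ 3*lim + 24
The weakest precondition is 4*lim > -10 ∧ 9*c + 9*t ≤ 2*lim + 20 ∧ (3*lim ≠ -9 → t ≤ -7) ∧ (45/4)*c ≥ 3*lim + 24.
Check whether 4*lim > -10 ∧ 9*c + 9*t ≤ 2*lim + 21 ∧ (3*lim ≠ -9 → t ≤ -7) ∧ (45/4)*c ≥ 3*lim + 24 implies it.
Countermodel: at the initial state c = 10, lim = 3, t = -7, the precondition holds but the weakest precondition fails.
Answer: invalid


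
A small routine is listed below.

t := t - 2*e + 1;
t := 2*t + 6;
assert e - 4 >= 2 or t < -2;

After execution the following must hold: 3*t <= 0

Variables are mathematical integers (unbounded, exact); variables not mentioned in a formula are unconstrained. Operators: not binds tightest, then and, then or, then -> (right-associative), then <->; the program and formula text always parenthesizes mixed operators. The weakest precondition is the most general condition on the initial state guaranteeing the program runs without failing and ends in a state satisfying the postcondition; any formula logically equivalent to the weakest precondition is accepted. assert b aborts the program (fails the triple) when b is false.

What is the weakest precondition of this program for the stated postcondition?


Working backward. After the program, 3*t <= 0 must hold.
Before assert e - 4 >= 2 or t < -2: (e >= 6 or t < -2) and 3*t <= 0
Before t := 2*t + 6: (e >= 6 or 2*t < -8) and 6*t <= -18
Before t := t - 2*e + 1: (e >= 6 or 2*t < 4*e - 10) and 6*t <= 12*e - 24
Answer: WP = (e >= 6 or 2*t < 4*e - 10) and 6*t <= 12*e - 24


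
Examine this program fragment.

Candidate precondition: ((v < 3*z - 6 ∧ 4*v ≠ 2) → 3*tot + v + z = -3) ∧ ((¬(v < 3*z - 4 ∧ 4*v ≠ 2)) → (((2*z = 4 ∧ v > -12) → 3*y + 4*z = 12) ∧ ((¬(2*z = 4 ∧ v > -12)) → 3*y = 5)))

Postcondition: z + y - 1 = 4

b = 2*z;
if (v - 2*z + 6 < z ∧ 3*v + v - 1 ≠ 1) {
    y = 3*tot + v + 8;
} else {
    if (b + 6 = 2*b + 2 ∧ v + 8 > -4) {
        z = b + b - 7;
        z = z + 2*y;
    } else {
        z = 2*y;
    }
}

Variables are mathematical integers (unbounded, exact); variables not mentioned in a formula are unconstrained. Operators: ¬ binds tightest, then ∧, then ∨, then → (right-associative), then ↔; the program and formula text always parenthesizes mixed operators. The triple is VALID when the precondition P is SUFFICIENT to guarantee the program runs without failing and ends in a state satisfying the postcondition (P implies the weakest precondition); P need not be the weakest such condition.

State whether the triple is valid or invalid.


Working backward. After the program, the postcondition z + y - 1 = 4 must hold; in canonical form it is y + z = 5.
Then branch requires 3*tot + v + z = -3; else branch requires ((b = 4 ∧ v > -12) → 2*b + 3*y = 12) ∧ ((¬(b = 4 ∧ v > -12)) → 3*y = 5).
Before the if: ((v < 3*z - 6 ∧ 4*v ≠ 2) → 3*tot + v + z = -3) ∧ ((¬(v < 3*z - 6 ∧ 4*v ≠ 2)) → (((b = 4 ∧ v > -12) → 2*b + 3*y = 12) ∧ ((¬(b = 4 ∧ v > -12)) → 3*y = 5)))
Before b := 2*z: ((v < 3*z - 6 ∧ 4*v ≠ 2) → 3*tot + v + z = -3) ∧ ((¬(v < 3*z - 6 ∧ 4*v ≠ 2)) → (((2*z = 4 ∧ v > -12) → 3*y + 4*z = 12) ∧ ((¬(2*z = 4 ∧ v > -12)) → 3*y = 5)))
The weakest precondition is ((v < 3*z - 6 ∧ 4*v ≠ 2) → 3*tot + v + z = -3) ∧ ((¬(v < 3*z - 6 ∧ 4*v ≠ 2)) → (((2*z = 4 ∧ v > -12) → 3*y + 4*z = 12) ∧ ((¬(2*z = 4 ∧ v > -12)) → 3*y = 5))).
Check whether ((v < 3*z - 6 ∧ 4*v ≠ 2) → 3*tot + v + z = -3) ∧ ((¬(v < 3*z - 4 ∧ 4*v ≠ 2)) → (((2*z = 4 ∧ v > -12) → 3*y + 4*z = 12) ∧ ((¬(2*z = 4 ∧ v > -12)) → 3*y = 5))) implies it.
Countermodel: at the initial state tot = 0, v = 1, y = 0, z = 2, the precondition holds but the weakest precondition fails.
Answer: invalid


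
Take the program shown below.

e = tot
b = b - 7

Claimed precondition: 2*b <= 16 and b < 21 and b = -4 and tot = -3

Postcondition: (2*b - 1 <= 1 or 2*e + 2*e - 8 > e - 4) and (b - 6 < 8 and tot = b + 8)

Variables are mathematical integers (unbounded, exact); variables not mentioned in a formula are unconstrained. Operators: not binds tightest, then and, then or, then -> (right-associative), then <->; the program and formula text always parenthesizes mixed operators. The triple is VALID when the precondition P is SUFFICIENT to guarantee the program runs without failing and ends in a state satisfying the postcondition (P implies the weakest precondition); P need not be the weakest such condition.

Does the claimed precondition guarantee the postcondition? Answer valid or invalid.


Working backward. After the program, the postcondition (2*b - 1 <= 1 or 2*e + 2*e - 8 > e - 4) and (b - 6 < 8 and tot = b + 8) must hold; in canonical form it is (2*b <= 2 or 3*e > 4) and b < 14 and tot = b + 8.
Before b := b - 7: (2*b <= 16 or 3*e > 4) and b < 21 and tot = b + 1
Before e := tot: (2*b <= 16 or 3*tot > 4) and b < 21 and tot = b + 1
The weakest precondition is (2*b <= 16 or 3*tot > 4) and b < 21 and tot = b + 1.
Check whether 2*b <= 16 and b < 21 and b = -4 and tot = -3 implies it.
Every state satisfying the precondition satisfies the weakest precondition: the implication holds.
Answer: valid


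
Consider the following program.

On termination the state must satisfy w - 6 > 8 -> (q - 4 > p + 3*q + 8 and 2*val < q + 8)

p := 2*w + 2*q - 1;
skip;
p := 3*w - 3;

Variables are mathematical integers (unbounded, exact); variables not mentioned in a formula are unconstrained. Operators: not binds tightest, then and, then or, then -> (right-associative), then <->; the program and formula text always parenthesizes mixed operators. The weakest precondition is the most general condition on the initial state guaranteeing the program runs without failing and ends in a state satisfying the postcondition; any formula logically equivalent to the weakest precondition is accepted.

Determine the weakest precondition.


Working backward. After the program, the postcondition w - 6 > 8 -> (q - 4 > p + 3*q + 8 and 2*val < q + 8) must hold; in canonical form it is w > 14 -> (p + 2*q < -12 and 2*val < q + 8).
Before p := 3*w - 3: w > 14 -> (2*q + 3*w < -9 and 2*val < q + 8)
Before skip: w > 14 -> (2*q + 3*w < -9 and 2*val < q + 8)
Before p := 2*w + 2*q - 1: w > 14 -> (2*q + 3*w < -9 and 2*val < q + 8)
Answer: WP = w > 14 -> (2*q + 3*w < -9 and 2*val < q + 8)


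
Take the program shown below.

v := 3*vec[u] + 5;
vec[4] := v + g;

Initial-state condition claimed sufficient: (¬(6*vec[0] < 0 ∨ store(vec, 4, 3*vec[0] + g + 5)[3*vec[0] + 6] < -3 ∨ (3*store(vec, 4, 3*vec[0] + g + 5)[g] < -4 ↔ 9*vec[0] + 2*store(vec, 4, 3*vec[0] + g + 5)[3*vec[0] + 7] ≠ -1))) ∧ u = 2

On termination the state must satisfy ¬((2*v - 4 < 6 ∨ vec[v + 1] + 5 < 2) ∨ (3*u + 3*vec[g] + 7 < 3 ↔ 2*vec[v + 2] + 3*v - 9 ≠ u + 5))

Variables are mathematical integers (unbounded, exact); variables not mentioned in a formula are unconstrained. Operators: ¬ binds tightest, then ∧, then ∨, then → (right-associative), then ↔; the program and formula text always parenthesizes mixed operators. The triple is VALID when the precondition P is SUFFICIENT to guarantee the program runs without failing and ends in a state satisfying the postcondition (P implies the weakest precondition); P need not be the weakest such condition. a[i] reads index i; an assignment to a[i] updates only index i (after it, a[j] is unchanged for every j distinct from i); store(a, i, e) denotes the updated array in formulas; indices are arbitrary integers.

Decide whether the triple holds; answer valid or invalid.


Working backward. After the program, the postcondition ¬((2*v - 4 < 6 ∨ vec[v + 1] + 5 < 2) ∨ (3*u + 3*vec[g] + 7 < 3 ↔ 2*vec[v + 2] + 3*v - 9 ≠ u + 5)) must hold; in canonical form it is ¬(2*v < 10 ∨ vec[v + 1] < -3 ∨ (3*vec[g] + 3*u < -4 ↔ 2*vec[v + 2] + 3*v ≠ u + 14)).
Before vec[4] := v + g: ¬(2*v < 10 ∨ store(vec, 4, g + v)[v + 1] < -3 ∨ (3*store(vec, 4, g + v)[g] + 3*u < -4 ↔ 2*store(vec, 4, g + v)[v + 2] + 3*v ≠ u + 14))
Before v := 3*vec[u] + 5: ¬(6*vec[u] < 0 ∨ store(vec, 4, 3*vec[u] + g + 5)[3*vec[u] + 6] < -3 ∨ (3*store(vec, 4, 3*vec[u] + g + 5)[g] + 3*u < -4 ↔ 9*vec[u] + 2*store(vec, 4, 3*vec[u] + g + 5)[3*vec[u] + 7] ≠ u - 1))
The weakest precondition is ¬(6*vec[u] < 0 ∨ store(vec, 4, 3*vec[u] + g + 5)[3*vec[u] + 6] < -3 ∨ (3*store(vec, 4, 3*vec[u] + g + 5)[g] + 3*u < -4 ↔ 9*vec[u] + 2*store(vec, 4, 3*vec[u] + g + 5)[3*vec[u] + 7] ≠ u - 1)).
Check whether (¬(6*vec[0] < 0 ∨ store(vec, 4, 3*vec[0] + g + 5)[3*vec[0] + 6] < -3 ∨ (3*store(vec, 4, 3*vec[0] + g + 5)[g] < -4 ↔ 9*vec[0] + 2*store(vec, 4, 3*vec[0] + g + 5)[3*vec[0] + 7] ≠ -1))) ∧ u = 2 implies it.
Countermodel: at the initial state g = 5, u = 2, vec = {[0] = 48378, [2] = 2580, [4] = 3, [5] = 15512, [7746] = -4, [7747] = 3, [145140] = 15812, [145141] = -217702, elsewhere 3}, the precondition holds but the weakest precondition fails.
Answer: invalid


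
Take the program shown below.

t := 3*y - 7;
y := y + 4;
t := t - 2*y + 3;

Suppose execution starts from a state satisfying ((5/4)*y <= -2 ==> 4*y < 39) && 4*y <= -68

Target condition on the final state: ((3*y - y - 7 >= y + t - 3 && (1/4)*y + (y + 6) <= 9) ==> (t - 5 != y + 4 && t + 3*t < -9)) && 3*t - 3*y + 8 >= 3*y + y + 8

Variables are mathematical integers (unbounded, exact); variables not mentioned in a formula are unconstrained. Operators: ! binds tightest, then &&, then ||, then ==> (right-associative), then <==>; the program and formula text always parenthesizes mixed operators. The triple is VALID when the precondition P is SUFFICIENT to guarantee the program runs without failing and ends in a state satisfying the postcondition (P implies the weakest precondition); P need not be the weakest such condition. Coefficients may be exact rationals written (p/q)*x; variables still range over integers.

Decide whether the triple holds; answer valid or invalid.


Working backward. After the program, the postcondition ((3*y - y - 7 >= y + t - 3 && (1/4)*y + (y + 6) <= 9) ==> (t - 5 != y + 4 && t + 3*t < -9)) && 3*t - 3*y + 8 >= 3*y + y + 8 must hold; in canonical form it is ((y >= t + 4 && (5/4)*y <= 3) ==> (t != y + 9 && 4*t < -9)) && 3*t >= 7*y.
Before t := t - 2*y + 3: ((3*y >= t + 7 && (5/4)*y <= 3) ==> (t != 3*y + 6 && 4*t < 8*y - 21)) && 3*t >= 13*y - 9
Before y := y + 4: ((3*y >= t - 5 && (5/4)*y <= -2) ==> (t != 3*y + 18 && 4*t < 8*y + 11)) && 3*t >= 13*y + 43
Before t := 3*y - 7: ((5/4)*y <= -2 ==> 4*y < 39) && 4*y <= -64
The weakest precondition is ((5/4)*y <= -2 ==> 4*y < 39) && 4*y <= -64.
Check whether ((5/4)*y <= -2 ==> 4*y < 39) && 4*y <= -68 implies it.
Every state satisfying the precondition satisfies the weakest precondition: the implication holds.
Answer: valid


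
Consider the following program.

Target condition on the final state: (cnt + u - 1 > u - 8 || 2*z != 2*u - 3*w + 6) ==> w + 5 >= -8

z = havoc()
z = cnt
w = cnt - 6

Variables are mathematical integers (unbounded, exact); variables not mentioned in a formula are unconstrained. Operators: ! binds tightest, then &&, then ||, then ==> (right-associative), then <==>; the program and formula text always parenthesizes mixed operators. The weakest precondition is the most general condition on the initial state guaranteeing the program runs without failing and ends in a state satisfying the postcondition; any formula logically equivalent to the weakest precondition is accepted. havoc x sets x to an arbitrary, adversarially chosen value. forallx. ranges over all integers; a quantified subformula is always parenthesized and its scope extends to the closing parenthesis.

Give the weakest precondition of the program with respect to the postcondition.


Working backward. After the program, the postcondition (cnt + u - 1 > u - 8 || 2*z != 2*u - 3*w + 6) ==> w + 5 >= -8 must hold; in canonical form it is (cnt > -7 || 3*w + 2*z != 2*u + 6) ==> w >= -13.
Before w := cnt - 6: (cnt > -7 || 3*cnt + 2*z != 2*u + 24) ==> cnt >= -7
Before z := cnt: (cnt > -7 || 5*cnt != 2*u + 24) ==> cnt >= -7
Before havoc z: (cnt > -7 || 5*cnt != 2*u + 24) ==> cnt >= -7
Answer: WP = (cnt > -7 || 5*cnt != 2*u + 24) ==> cnt >= -7


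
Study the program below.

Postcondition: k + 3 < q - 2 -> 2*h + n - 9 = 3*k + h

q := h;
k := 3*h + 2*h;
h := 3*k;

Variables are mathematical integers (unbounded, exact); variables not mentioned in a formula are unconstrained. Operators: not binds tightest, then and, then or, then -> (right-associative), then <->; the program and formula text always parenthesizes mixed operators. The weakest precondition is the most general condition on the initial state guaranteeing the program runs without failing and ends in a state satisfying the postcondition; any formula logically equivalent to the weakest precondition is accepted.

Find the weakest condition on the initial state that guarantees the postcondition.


Working backward. After the program, the postcondition k + 3 < q - 2 -> 2*h + n - 9 = 3*k + h must hold; in canonical form it is k < q - 5 -> h + n = 3*k + 9.
Before h := 3*k: k < q - 5 -> n = 9
Before k := 3*h + 2*h: 5*h < q - 5 -> n = 9
Before q := h: 4*h < -5 -> n = 9
Answer: WP = 4*h < -5 -> n = 9


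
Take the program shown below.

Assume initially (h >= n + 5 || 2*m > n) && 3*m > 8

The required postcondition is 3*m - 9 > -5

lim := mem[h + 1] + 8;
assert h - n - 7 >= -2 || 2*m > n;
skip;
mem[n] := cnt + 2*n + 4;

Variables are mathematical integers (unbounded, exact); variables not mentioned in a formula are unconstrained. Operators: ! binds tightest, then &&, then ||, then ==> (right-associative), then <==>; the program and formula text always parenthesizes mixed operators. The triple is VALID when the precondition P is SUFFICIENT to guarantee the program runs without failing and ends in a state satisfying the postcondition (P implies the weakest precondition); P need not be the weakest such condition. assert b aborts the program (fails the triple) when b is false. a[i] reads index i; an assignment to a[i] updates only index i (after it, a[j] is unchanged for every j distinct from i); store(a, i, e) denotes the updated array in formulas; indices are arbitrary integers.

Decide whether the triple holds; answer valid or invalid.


Working backward. After the program, the postcondition 3*m - 9 > -5 must hold; in canonical form it is 3*m > 4.
Before mem[n] := cnt + 2*n + 4: 3*m > 4
Before skip: 3*m > 4
Before assert h - n - 7 >= -2 || 2*m > n: (h >= n + 5 || 2*m > n) && 3*m > 4
Before lim := mem[h + 1] + 8: (h >= n + 5 || 2*m > n) && 3*m > 4
The weakest precondition is (h >= n + 5 || 2*m > n) && 3*m > 4.
Check whether (h >= n + 5 || 2*m > n) && 3*m > 8 implies it.
Every state satisfying the precondition satisfies the weakest precondition: the implication holds.
Answer: valid


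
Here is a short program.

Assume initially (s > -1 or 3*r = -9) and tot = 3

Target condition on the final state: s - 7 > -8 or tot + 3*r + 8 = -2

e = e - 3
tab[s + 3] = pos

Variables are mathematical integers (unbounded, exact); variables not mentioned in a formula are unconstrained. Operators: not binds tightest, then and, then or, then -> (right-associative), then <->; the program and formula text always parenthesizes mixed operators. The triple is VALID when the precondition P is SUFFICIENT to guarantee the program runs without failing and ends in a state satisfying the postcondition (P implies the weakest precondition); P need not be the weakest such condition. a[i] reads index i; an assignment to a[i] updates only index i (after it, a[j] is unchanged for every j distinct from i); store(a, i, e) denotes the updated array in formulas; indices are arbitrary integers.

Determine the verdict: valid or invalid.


Working backward. After the program, the postcondition s - 7 > -8 or tot + 3*r + 8 = -2 must hold; in canonical form it is s > -1 or 3*r + tot = -10.
Before tab[s + 3] := pos: s > -1 or 3*r + tot = -10
Before e := e - 3: s > -1 or 3*r + tot = -10
The weakest precondition is s > -1 or 3*r + tot = -10.
Check whether (s > -1 or 3*r = -9) and tot = 3 implies it.
Countermodel: at the initial state r = -3, s = -1, tot = 3, the precondition holds but the weakest precondition fails.
Answer: invalid


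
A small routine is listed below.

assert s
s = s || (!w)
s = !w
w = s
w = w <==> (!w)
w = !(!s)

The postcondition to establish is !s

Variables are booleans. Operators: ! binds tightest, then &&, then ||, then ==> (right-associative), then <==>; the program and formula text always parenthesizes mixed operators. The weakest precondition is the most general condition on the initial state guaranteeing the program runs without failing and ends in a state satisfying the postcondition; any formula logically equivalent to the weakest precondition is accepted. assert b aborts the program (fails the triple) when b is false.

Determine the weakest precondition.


Working backward. After the program, !s must hold.
Before w := !(!s): !s
Before w := w <==> (!w): !s
Before w := s: !s
Before s := !w: w
Before s := s || (!w): w
Before assert s: s && w
Answer: WP = s && w


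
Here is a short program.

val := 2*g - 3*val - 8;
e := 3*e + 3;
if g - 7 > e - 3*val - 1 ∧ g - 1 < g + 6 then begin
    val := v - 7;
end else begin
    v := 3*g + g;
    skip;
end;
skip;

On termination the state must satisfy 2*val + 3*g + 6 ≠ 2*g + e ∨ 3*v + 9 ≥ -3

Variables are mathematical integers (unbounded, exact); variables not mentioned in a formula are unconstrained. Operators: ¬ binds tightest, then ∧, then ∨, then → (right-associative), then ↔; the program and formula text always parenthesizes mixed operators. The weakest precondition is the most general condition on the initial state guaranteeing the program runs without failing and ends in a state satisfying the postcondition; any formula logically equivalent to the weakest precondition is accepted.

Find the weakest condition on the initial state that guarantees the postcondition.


Working backward. After the program, the postcondition 2*val + 3*g + 6 ≠ 2*g + e ∨ 3*v + 9 ≥ -3 must hold; in canonical form it is g + 2*val ≠ e - 6 ∨ 3*v ≥ -12.
Before skip: g + 2*val ≠ e - 6 ∨ 3*v ≥ -12
Then branch requires g + 2*v ≠ e + 8 ∨ 3*v ≥ -12; else branch requires g + 2*val ≠ e - 6 ∨ 12*g ≥ -12.
Before the if: (g + 3*val > e + 6 → (g + 2*v ≠ e + 8 ∨ 3*v ≥ -12)) ∧ ((¬(g + 3*val > e + 6)) → (g + 2*val ≠ e - 6 ∨ 12*g ≥ -12))
Before e := 3*e + 3: (g + 3*val > 3*e + 9 → (g + 2*v ≠ 3*e + 11 ∨ 3*v ≥ -12)) ∧ ((¬(g + 3*val > 3*e + 9)) → (g + 2*val ≠ 3*e - 3 ∨ 12*g ≥ -12))
Before val := 2*g - 3*val - 8: (7*g > 3*e + 9*val + 33 → (g + 2*v ≠ 3*e + 11 ∨ 3*v ≥ -12)) ∧ ((¬(7*g > 3*e + 9*val + 33)) → (5*g ≠ 3*e + 6*val + 13 ∨ 12*g ≥ -12))
Answer: WP = (7*g > 3*e + 9*val + 33 → (g + 2*v ≠ 3*e + 11 ∨ 3*v ≥ -12)) ∧ ((¬(7*g > 3*e + 9*val + 33)) → (5*g ≠ 3*e + 6*val + 13 ∨ 12*g ≥ -12))


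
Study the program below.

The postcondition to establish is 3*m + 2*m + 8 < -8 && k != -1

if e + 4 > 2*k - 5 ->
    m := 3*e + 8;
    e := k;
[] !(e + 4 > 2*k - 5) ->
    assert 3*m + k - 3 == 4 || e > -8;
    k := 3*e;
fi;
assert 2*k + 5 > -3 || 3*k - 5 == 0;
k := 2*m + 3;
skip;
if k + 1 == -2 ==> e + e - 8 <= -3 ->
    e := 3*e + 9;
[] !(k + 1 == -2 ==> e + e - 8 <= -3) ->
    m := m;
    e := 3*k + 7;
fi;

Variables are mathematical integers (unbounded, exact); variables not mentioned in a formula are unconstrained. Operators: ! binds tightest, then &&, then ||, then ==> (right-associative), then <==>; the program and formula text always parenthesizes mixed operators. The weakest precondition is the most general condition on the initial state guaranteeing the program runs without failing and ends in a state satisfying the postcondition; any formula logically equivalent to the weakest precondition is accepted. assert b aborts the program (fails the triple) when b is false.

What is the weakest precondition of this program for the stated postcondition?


Working backward. After the program, the postcondition 3*m + 2*m + 8 < -8 && k != -1 must hold; in canonical form it is 5*m < -16 && k != -1.
Then branch requires 5*m < -16 && k != -1; else branch requires 5*m < -16 && k != -1.
Before the if: ((k == -3 ==> 2*e <= 5) ==> (5*m < -16 && k != -1)) && ((!(k == -3 ==> 2*e <= 5)) ==> (5*m < -16 && k != -1))
Before skip: ((k == -3 ==> 2*e <= 5) ==> (5*m < -16 && k != -1)) && ((!(k == -3 ==> 2*e <= 5)) ==> (5*m < -16 && k != -1))
Before k := 2*m + 3: ((2*m == -6 ==> 2*e <= 5) ==> (5*m < -16 && 2*m != -4)) && ((!(2*m == -6 ==> 2*e <= 5)) ==> (5*m < -16 && 2*m != -4))
Before assert 2*k + 5 > -3 || 3*k - 5 == 0: (2*k > -8 || 3*k == 5) && ((2*m == -6 ==> 2*e <= 5) ==> (5*m < -16 && 2*m != -4)) && ((!(2*m == -6 ==> 2*e <= 5)) ==> (5*m < -16 && 2*m != -4))
Then branch requires (2*k > -8 || 3*k == 5) && ((6*e == -22 ==> 2*k <= 5) ==> (15*e < -56 && 6*e != -20)) && ((!(6*e == -22 ==> 2*k <= 5)) ==> (15*e < -56 && 6*e != -20)); else branch requires (k + 3*m == 7 || e > -8) && (6*e > -8 || 9*e == 5) && ((2*m == -6 ==> 2*e <= 5) ==> (5*m < -16 && 2*m != -4)) && ((!(2*m == -6 ==> 2*e <= 5)) ==> (5*m < -16 && 2*m != -4)).
Before the if: (e > 2*k - 9 ==> ((2*k > -8 || 3*k == 5) && ((6*e == -22 ==> 2*k <= 5) ==> (15*e < -56 && 6*e != -20)) && ((!(6*e == -22 ==> 2*k <= 5)) ==> (15*e < -56 && 6*e != -20)))) && ((!(e > 2*k - 9)) ==> ((k + 3*m == 7 || e > -8) && (6*e > -8 || 9*e == 5) && ((2*m == -6 ==> 2*e <= 5) ==> (5*m < -16 && 2*m != -4)) && ((!(2*m == -6 ==> 2*e <= 5)) ==> (5*m < -16 && 2*m != -4))))
Answer: WP = (e > 2*k - 9 ==> ((2*k > -8 || 3*k == 5) && ((6*e == -22 ==> 2*k <= 5) ==> (15*e < -56 && 6*e != -20)) && ((!(6*e == -22 ==> 2*k <= 5)) ==> (15*e < -56 && 6*e != -20)))) && ((!(e > 2*k - 9)) ==> ((k + 3*m == 7 || e > -8) && (6*e > -8 || 9*e == 5) && ((2*m == -6 ==> 2*e <= 5) ==> (5*m < -16 && 2*m != -4)) && ((!(2*m == -6 ==> 2*e <= 5)) ==> (5*m < -16 && 2*m != -4))))
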